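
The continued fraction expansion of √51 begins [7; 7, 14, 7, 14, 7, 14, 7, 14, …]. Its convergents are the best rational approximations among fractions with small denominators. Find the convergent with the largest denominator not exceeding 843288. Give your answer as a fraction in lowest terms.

a_0 = 7: 7/1  (≤ bound)
a_1 = 7: 50/7  (≤ bound)
a_2 = 14: 707/99  (≤ bound)
a_3 = 7: 4999/700  (≤ bound)
a_4 = 14: 70693/9899  (≤ bound)
a_5 = 7: 499850/69993  (≤ bound)
a_6 = 14: 7068593/989801  (> 843288, stop)

499850/69993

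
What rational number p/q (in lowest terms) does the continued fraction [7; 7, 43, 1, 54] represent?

Work from the innermost term outward:
Start with 54.
1 + 1/(54/1) = 1 + 1/54 = 55/54
43 + 1/(55/54) = 43 + 54/55 = 2419/55
7 + 1/(2419/55) = 7 + 55/2419 = 16988/2419
7 + 1/(16988/2419) = 7 + 2419/16988 = 121335/16988

121335/16988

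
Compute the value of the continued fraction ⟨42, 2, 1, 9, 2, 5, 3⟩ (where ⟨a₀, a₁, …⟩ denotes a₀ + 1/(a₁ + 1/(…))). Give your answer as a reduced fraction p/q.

45012/1063

Start with 3.
5 + 1/(3/1) = 5 + 1/3 = 16/3
2 + 1/(16/3) = 2 + 3/16 = 35/16
9 + 1/(35/16) = 9 + 16/35 = 331/35
1 + 1/(331/35) = 1 + 35/331 = 366/331
2 + 1/(366/331) = 2 + 331/366 = 1063/366
42 + 1/(1063/366) = 42 + 366/1063 = 45012/1063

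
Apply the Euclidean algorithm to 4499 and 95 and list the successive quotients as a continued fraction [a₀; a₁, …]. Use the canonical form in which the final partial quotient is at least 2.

[47; 2, 1, 3, 1, 6]

4499 ÷ 95 → quotient 47, remainder 34
95 ÷ 34 → quotient 2, remainder 27
34 ÷ 27 → quotient 1, remainder 7
27 ÷ 7 → quotient 3, remainder 6
7 ÷ 6 → quotient 1, remainder 1
6 ÷ 1 → quotient 6, remainder 0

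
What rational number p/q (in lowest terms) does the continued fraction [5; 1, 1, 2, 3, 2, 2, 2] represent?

1280/229

Collapse the nested fraction from the inside out:
Start with 2.
2 + 1/(2/1) = 2 + 1/2 = 5/2
2 + 1/(5/2) = 2 + 2/5 = 12/5
3 + 1/(12/5) = 3 + 5/12 = 41/12
2 + 1/(41/12) = 2 + 12/41 = 94/41
1 + 1/(94/41) = 1 + 41/94 = 135/94
1 + 1/(135/94) = 1 + 94/135 = 229/135
5 + 1/(229/135) = 5 + 135/229 = 1280/229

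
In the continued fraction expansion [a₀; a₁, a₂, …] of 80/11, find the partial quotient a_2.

80 ÷ 11 → quotient 7, remainder 3
11 ÷ 3 → quotient 3, remainder 2
3 ÷ 2 → quotient 1, remainder 1

1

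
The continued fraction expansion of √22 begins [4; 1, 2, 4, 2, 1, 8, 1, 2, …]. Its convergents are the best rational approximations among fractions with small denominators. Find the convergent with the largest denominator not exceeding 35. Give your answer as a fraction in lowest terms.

136/29

a_0 = 4: 4/1  (≤ bound)
a_1 = 1: 5/1  (≤ bound)
a_2 = 2: 14/3  (≤ bound)
a_3 = 4: 61/13  (≤ bound)
a_4 = 2: 136/29  (≤ bound)
a_5 = 1: 197/42  (> 35, stop)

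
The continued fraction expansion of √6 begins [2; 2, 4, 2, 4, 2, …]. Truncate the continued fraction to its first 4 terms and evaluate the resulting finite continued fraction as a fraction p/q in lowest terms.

49/20

Compute successive convergents:
a_0 = 2: 2/1
a_1 = 2: 5/2
a_2 = 4: 22/9
a_3 = 2: 49/20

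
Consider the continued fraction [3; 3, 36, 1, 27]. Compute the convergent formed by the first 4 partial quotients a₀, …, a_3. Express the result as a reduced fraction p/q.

373/112

a_0 = 3: 3/1
a_1 = 3: 10/3
a_2 = 36: 363/109
a_3 = 1: 373/112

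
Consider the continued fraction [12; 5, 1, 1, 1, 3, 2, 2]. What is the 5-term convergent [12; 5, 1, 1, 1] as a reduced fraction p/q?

207/17

a_0 = 12: 12/1
a_1 = 5: 61/5
a_2 = 1: 73/6
a_3 = 1: 134/11
a_4 = 1: 207/17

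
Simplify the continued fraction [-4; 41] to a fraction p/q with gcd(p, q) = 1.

Collapse the nested fraction from the inside out:
Start with 41.
-4 + 1/(41/1) = -4 + 1/41 = -163/41

-163/41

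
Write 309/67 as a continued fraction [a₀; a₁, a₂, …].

[4; 1, 1, 1, 1, 2, 1, 3]

Apply division with remainder until the remainder is 0:
309 = 4·67 + 41, so a_0 = 4
67 = 1·41 + 26, so a_1 = 1
41 = 1·26 + 15, so a_2 = 1
26 = 1·15 + 11, so a_3 = 1
15 = 1·11 + 4, so a_4 = 1
11 = 2·4 + 3, so a_5 = 2
4 = 1·3 + 1, so a_6 = 1
3 = 3·1 + 0, so a_7 = 3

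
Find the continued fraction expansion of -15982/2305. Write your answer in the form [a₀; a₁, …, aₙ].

Apply division with remainder until the remainder is 0:
-15982 = -7·2305 + 153, so a_0 = -7
2305 = 15·153 + 10, so a_1 = 15
153 = 15·10 + 3, so a_2 = 15
10 = 3·3 + 1, so a_3 = 3
3 = 3·1 + 0, so a_4 = 3

[-7; 15, 15, 3, 3]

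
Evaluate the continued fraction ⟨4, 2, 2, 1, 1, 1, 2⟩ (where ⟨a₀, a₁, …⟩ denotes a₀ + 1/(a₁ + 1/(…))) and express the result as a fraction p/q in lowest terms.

a_0 = 4: 4/1
a_1 = 2: 9/2
a_2 = 2: 22/5
a_3 = 1: 31/7
a_4 = 1: 53/12
a_5 = 1: 84/19
a_6 = 2: 221/50

221/50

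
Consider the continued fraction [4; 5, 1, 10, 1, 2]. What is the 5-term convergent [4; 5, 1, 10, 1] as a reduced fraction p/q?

296/71

Starting at the tail and folding back:
Start with 1.
10 + 1/(1/1) = 10 + 1/1 = 11/1
1 + 1/(11/1) = 1 + 1/11 = 12/11
5 + 1/(12/11) = 5 + 11/12 = 71/12
4 + 1/(71/12) = 4 + 12/71 = 296/71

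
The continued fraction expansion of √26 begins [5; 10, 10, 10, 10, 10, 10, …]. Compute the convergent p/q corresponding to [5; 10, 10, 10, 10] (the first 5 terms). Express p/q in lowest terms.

52525/10301

a_0 = 5: 5/1
a_1 = 10: 51/10
a_2 = 10: 515/101
a_3 = 10: 5201/1020
a_4 = 10: 52525/10301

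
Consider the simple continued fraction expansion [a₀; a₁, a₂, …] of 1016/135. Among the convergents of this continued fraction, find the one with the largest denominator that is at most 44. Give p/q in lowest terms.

143/19

a_0 = 7: 7/1  (≤ bound)
a_1 = 1: 8/1  (≤ bound)
a_2 = 1: 15/2  (≤ bound)
a_3 = 9: 143/19  (≤ bound)
a_4 = 7: 1016/135  (> 44, stop)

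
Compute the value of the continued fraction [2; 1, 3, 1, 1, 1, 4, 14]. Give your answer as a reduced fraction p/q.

a_0 = 2: 2/1
a_1 = 1: 3/1
a_2 = 3: 11/4
a_3 = 1: 14/5
a_4 = 1: 25/9
a_5 = 1: 39/14
a_6 = 4: 181/65
a_7 = 14: 2573/924

2573/924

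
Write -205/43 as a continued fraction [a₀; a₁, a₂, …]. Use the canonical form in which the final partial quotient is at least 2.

[-5; 4, 3, 3]

-205 ÷ 43 → quotient -5, remainder 10
43 ÷ 10 → quotient 4, remainder 3
10 ÷ 3 → quotient 3, remainder 1
3 ÷ 1 → quotient 3, remainder 0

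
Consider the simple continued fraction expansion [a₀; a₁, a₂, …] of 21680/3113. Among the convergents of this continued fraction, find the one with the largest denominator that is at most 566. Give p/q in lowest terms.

195/28

List convergents until the denominator exceeds the bound:
a_0 = 6: 6/1  (≤ bound)
a_1 = 1: 7/1  (≤ bound)
a_2 = 27: 195/28  (≤ bound)
a_3 = 22: 4297/617  (> 566, stop)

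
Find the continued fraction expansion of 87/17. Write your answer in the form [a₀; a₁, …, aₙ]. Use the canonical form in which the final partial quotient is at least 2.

[5; 8, 2]

87 ÷ 17 → quotient 5, remainder 2
17 ÷ 2 → quotient 8, remainder 1
2 ÷ 1 → quotient 2, remainder 0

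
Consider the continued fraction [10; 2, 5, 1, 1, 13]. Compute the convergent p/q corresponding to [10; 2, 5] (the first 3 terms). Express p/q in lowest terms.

Compute successive convergents:
a_0 = 10: 10/1
a_1 = 2: 21/2
a_2 = 5: 115/11

115/11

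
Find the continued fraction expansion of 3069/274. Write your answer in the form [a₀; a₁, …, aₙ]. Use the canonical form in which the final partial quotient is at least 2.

[11; 4, 1, 54]

3069 = 11·274 + 55, so a_0 = 11
274 = 4·55 + 54, so a_1 = 4
55 = 1·54 + 1, so a_2 = 1
54 = 54·1 + 0, so a_3 = 54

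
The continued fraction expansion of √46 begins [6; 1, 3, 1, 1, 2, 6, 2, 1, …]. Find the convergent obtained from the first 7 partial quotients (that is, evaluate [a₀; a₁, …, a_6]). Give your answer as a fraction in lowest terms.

997/147

Compute successive convergents:
a_0 = 6: 6/1
a_1 = 1: 7/1
a_2 = 3: 27/4
a_3 = 1: 34/5
a_4 = 1: 61/9
a_5 = 2: 156/23
a_6 = 6: 997/147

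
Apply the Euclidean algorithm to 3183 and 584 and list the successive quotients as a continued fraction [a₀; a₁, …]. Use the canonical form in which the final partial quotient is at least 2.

Apply division with remainder until the remainder is 0:
3183 = 5·584 + 263, so a_0 = 5
584 = 2·263 + 58, so a_1 = 2
263 = 4·58 + 31, so a_2 = 4
58 = 1·31 + 27, so a_3 = 1
31 = 1·27 + 4, so a_4 = 1
27 = 6·4 + 3, so a_5 = 6
4 = 1·3 + 1, so a_6 = 1
3 = 3·1 + 0, so a_7 = 3

[5; 2, 4, 1, 1, 6, 1, 3]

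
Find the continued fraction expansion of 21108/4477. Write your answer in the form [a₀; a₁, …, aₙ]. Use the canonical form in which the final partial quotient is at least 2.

[4; 1, 2, 1, 1, 42, 15]

⌊21108/4477⌋ = 4, remainder 3200
⌊4477/3200⌋ = 1, remainder 1277
⌊3200/1277⌋ = 2, remainder 646
⌊1277/646⌋ = 1, remainder 631
⌊646/631⌋ = 1, remainder 15
⌊631/15⌋ = 42, remainder 1
⌊15/1⌋ = 15, remainder 0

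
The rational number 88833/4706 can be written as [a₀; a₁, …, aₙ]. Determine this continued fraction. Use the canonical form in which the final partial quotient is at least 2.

[18; 1, 7, 10, 58]

Apply division with remainder until the remainder is 0:
88833 = 18·4706 + 4125, so a_0 = 18
4706 = 1·4125 + 581, so a_1 = 1
4125 = 7·581 + 58, so a_2 = 7
581 = 10·58 + 1, so a_3 = 10
58 = 58·1 + 0, so a_4 = 58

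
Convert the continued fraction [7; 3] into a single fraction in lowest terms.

Build up convergents one term at a time:
a_0 = 7: 7/1
a_1 = 3: 22/3

22/3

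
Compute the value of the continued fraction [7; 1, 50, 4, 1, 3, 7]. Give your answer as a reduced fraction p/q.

56398/7067

Work from the innermost term outward:
Start with 7.
3 + 1/(7/1) = 3 + 1/7 = 22/7
1 + 1/(22/7) = 1 + 7/22 = 29/22
4 + 1/(29/22) = 4 + 22/29 = 138/29
50 + 1/(138/29) = 50 + 29/138 = 6929/138
1 + 1/(6929/138) = 1 + 138/6929 = 7067/6929
7 + 1/(7067/6929) = 7 + 6929/7067 = 56398/7067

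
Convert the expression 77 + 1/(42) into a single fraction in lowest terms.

3235/42

Start with 42.
77 + 1/(42/1) = 77 + 1/42 = 3235/42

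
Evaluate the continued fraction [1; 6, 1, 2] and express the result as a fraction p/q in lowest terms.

23/20

Use the convergent recurrence hₖ = aₖ·hₖ₋₁ + hₖ₋₂ (and likewise for the denominators kₖ):
a_0 = 1: 1/1
a_1 = 6: 7/6
a_2 = 1: 8/7
a_3 = 2: 23/20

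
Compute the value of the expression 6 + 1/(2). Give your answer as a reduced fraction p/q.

13/2

a_0 = 6: 6/1
a_1 = 2: 13/2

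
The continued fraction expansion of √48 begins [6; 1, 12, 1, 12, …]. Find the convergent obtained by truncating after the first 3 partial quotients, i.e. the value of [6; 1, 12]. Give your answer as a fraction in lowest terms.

90/13

Work from the innermost term outward:
Start with 12.
1 + 1/(12/1) = 1 + 1/12 = 13/12
6 + 1/(13/12) = 6 + 12/13 = 90/13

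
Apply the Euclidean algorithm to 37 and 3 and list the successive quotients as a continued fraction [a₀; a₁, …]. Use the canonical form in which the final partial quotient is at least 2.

[12; 3]

37 ÷ 3 → quotient 12, remainder 1
3 ÷ 1 → quotient 3, remainder 0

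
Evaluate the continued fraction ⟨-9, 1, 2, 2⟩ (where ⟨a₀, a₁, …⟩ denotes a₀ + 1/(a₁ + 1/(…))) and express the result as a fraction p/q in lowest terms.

-58/7

Start with 2.
2 + 1/(2/1) = 2 + 1/2 = 5/2
1 + 1/(5/2) = 1 + 2/5 = 7/5
-9 + 1/(7/5) = -9 + 5/7 = -58/7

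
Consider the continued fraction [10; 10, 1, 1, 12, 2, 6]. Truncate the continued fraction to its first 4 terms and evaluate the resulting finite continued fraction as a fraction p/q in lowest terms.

212/21

Compute successive convergents:
a_0 = 10: 10/1
a_1 = 10: 101/10
a_2 = 1: 111/11
a_3 = 1: 212/21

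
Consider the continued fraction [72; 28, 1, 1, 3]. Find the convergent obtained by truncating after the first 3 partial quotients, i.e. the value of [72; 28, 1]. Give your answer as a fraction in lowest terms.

Use the convergent recurrence hₖ = aₖ·hₖ₋₁ + hₖ₋₂ (and likewise for the denominators kₖ):
a_0 = 72: 72/1
a_1 = 28: 2017/28
a_2 = 1: 2089/29

2089/29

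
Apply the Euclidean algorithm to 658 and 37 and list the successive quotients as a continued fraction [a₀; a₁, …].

658 ÷ 37 → quotient 17, remainder 29
37 ÷ 29 → quotient 1, remainder 8
29 ÷ 8 → quotient 3, remainder 5
8 ÷ 5 → quotient 1, remainder 3
5 ÷ 3 → quotient 1, remainder 2
3 ÷ 2 → quotient 1, remainder 1
2 ÷ 1 → quotient 2, remainder 0

[17; 1, 3, 1, 1, 1, 2]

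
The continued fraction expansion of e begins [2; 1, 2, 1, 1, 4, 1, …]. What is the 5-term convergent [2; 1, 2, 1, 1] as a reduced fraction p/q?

a_0 = 2: 2/1
a_1 = 1: 3/1
a_2 = 2: 8/3
a_3 = 1: 11/4
a_4 = 1: 19/7

19/7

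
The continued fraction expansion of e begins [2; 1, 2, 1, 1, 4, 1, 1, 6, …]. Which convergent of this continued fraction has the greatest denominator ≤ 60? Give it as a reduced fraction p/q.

106/39

List convergents until the denominator exceeds the bound:
a_0 = 2: 2/1  (≤ bound)
a_1 = 1: 3/1  (≤ bound)
a_2 = 2: 8/3  (≤ bound)
a_3 = 1: 11/4  (≤ bound)
a_4 = 1: 19/7  (≤ bound)
a_5 = 4: 87/32  (≤ bound)
a_6 = 1: 106/39  (≤ bound)
a_7 = 1: 193/71  (> 60, stop)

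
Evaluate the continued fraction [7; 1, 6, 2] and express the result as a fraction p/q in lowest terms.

a_0 = 7: 7/1
a_1 = 1: 8/1
a_2 = 6: 55/7
a_3 = 2: 118/15

118/15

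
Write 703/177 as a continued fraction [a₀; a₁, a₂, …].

Repeatedly divide and take the remainder:
703 = 3·177 + 172, so a_0 = 3
177 = 1·172 + 5, so a_1 = 1
172 = 34·5 + 2, so a_2 = 34
5 = 2·2 + 1, so a_3 = 2
2 = 2·1 + 0, so a_4 = 2

[3; 1, 34, 2, 2]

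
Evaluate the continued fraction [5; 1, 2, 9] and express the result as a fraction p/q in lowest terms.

a_0 = 5: 5/1
a_1 = 1: 6/1
a_2 = 2: 17/3
a_3 = 9: 159/28

159/28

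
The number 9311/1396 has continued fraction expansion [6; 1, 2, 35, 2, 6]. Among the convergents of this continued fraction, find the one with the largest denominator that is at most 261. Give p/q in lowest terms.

1434/215

a_0 = 6: 6/1  (≤ bound)
a_1 = 1: 7/1  (≤ bound)
a_2 = 2: 20/3  (≤ bound)
a_3 = 35: 707/106  (≤ bound)
a_4 = 2: 1434/215  (≤ bound)
a_5 = 6: 9311/1396  (> 261, stop)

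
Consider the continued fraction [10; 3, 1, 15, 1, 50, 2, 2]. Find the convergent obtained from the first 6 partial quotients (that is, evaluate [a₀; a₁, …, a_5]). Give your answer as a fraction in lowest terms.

34996/3413

a_0 = 10: 10/1
a_1 = 3: 31/3
a_2 = 1: 41/4
a_3 = 15: 646/63
a_4 = 1: 687/67
a_5 = 50: 34996/3413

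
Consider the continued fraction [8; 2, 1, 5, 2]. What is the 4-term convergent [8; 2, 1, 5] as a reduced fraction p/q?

142/17

Start with 5.
1 + 1/(5/1) = 1 + 1/5 = 6/5
2 + 1/(6/5) = 2 + 5/6 = 17/6
8 + 1/(17/6) = 8 + 6/17 = 142/17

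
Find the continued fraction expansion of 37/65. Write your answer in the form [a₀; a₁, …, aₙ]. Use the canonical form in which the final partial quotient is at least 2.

37 ÷ 65 → quotient 0, remainder 37
65 ÷ 37 → quotient 1, remainder 28
37 ÷ 28 → quotient 1, remainder 9
28 ÷ 9 → quotient 3, remainder 1
9 ÷ 1 → quotient 9, remainder 0

[0; 1, 1, 3, 9]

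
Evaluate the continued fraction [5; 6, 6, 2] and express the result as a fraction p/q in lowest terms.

413/80

Start with 2.
6 + 1/(2/1) = 6 + 1/2 = 13/2
6 + 1/(13/2) = 6 + 2/13 = 80/13
5 + 1/(80/13) = 5 + 13/80 = 413/80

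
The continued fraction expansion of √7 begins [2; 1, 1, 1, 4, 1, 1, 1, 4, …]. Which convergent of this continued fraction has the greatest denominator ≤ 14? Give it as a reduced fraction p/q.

List convergents until the denominator exceeds the bound:
a_0 = 2: 2/1  (≤ bound)
a_1 = 1: 3/1  (≤ bound)
a_2 = 1: 5/2  (≤ bound)
a_3 = 1: 8/3  (≤ bound)
a_4 = 4: 37/14  (≤ bound)
a_5 = 1: 45/17  (> 14, stop)

37/14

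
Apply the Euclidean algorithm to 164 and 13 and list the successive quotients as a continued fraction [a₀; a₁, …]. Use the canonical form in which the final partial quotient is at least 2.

[12; 1, 1, 1, 1, 2]

Repeatedly divide and take the remainder:
⌊164/13⌋ = 12, remainder 8
⌊13/8⌋ = 1, remainder 5
⌊8/5⌋ = 1, remainder 3
⌊5/3⌋ = 1, remainder 2
⌊3/2⌋ = 1, remainder 1
⌊2/1⌋ = 2, remainder 0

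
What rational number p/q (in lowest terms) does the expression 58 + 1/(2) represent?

a_0 = 58: 58/1
a_1 = 2: 117/2

117/2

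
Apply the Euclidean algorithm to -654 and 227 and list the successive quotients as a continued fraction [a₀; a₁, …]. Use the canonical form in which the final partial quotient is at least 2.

[-3; 8, 2, 2, 5]

Run the Euclidean algorithm, recording each quotient:
-654 = -3·227 + 27, so a_0 = -3
227 = 8·27 + 11, so a_1 = 8
27 = 2·11 + 5, so a_2 = 2
11 = 2·5 + 1, so a_3 = 2
5 = 5·1 + 0, so a_4 = 5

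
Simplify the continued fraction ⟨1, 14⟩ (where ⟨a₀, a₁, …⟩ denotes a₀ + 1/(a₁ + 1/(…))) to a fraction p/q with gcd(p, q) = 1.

15/14

a_0 = 1: 1/1
a_1 = 14: 15/14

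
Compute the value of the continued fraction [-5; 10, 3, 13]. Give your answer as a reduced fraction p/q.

-2025/413

Build up convergents one term at a time:
a_0 = -5: -5/1
a_1 = 10: -49/10
a_2 = 3: -152/31
a_3 = 13: -2025/413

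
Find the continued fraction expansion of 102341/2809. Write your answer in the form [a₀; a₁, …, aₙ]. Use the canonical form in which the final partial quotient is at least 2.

102341 ÷ 2809 → quotient 36, remainder 1217
2809 ÷ 1217 → quotient 2, remainder 375
1217 ÷ 375 → quotient 3, remainder 92
375 ÷ 92 → quotient 4, remainder 7
92 ÷ 7 → quotient 13, remainder 1
7 ÷ 1 → quotient 7, remainder 0

[36; 2, 3, 4, 13, 7]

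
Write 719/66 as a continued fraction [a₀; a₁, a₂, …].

[10; 1, 8, 2, 3]

719 = 10·66 + 59, so a_0 = 10
66 = 1·59 + 7, so a_1 = 1
59 = 8·7 + 3, so a_2 = 8
7 = 2·3 + 1, so a_3 = 2
3 = 3·1 + 0, so a_4 = 3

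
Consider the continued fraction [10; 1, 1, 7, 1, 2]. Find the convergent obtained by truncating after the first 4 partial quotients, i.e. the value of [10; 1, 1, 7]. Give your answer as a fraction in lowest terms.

a_0 = 10: 10/1
a_1 = 1: 11/1
a_2 = 1: 21/2
a_3 = 7: 158/15

158/15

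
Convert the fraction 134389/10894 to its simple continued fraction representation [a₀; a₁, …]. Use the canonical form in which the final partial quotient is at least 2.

134389 = 12·10894 + 3661, so a_0 = 12
10894 = 2·3661 + 3572, so a_1 = 2
3661 = 1·3572 + 89, so a_2 = 1
3572 = 40·89 + 12, so a_3 = 40
89 = 7·12 + 5, so a_4 = 7
12 = 2·5 + 2, so a_5 = 2
5 = 2·2 + 1, so a_6 = 2
2 = 2·1 + 0, so a_7 = 2

[12; 2, 1, 40, 7, 2, 2, 2]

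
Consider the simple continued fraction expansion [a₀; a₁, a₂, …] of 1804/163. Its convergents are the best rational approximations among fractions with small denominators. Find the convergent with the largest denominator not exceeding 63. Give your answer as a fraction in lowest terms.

166/15

a_0 = 11: 11/1  (≤ bound)
a_1 = 14: 155/14  (≤ bound)
a_2 = 1: 166/15  (≤ bound)
a_3 = 4: 819/74  (> 63, stop)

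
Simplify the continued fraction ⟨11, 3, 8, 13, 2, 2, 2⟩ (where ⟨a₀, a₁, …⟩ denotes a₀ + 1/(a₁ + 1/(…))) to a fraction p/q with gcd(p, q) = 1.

45971/4061

Start with 2.
2 + 1/(2/1) = 2 + 1/2 = 5/2
2 + 1/(5/2) = 2 + 2/5 = 12/5
13 + 1/(12/5) = 13 + 5/12 = 161/12
8 + 1/(161/12) = 8 + 12/161 = 1300/161
3 + 1/(1300/161) = 3 + 161/1300 = 4061/1300
11 + 1/(4061/1300) = 11 + 1300/4061 = 45971/4061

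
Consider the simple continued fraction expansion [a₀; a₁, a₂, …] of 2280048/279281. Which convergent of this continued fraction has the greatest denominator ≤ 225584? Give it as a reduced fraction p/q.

43759/5360

a_0 = 8: 8/1  (≤ bound)
a_1 = 6: 49/6  (≤ bound)
a_2 = 10: 498/61  (≤ bound)
a_3 = 4: 2041/250  (≤ bound)
a_4 = 1: 2539/311  (≤ bound)
a_5 = 1: 4580/561  (≤ bound)
a_6 = 9: 43759/5360  (≤ bound)
a_7 = 52: 2280048/279281  (> 225584, stop)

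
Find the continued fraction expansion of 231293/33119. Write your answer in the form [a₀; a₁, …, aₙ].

[6; 1, 60, 3, 59, 1, 2]

⌊231293/33119⌋ = 6, remainder 32579
⌊33119/32579⌋ = 1, remainder 540
⌊32579/540⌋ = 60, remainder 179
⌊540/179⌋ = 3, remainder 3
⌊179/3⌋ = 59, remainder 2
⌊3/2⌋ = 1, remainder 1
⌊2/1⌋ = 2, remainder 0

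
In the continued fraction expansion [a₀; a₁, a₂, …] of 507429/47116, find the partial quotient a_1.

⌊507429/47116⌋ = 10, remainder 36269
⌊47116/36269⌋ = 1, remainder 10847

1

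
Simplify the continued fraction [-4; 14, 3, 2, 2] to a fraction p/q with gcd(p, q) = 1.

a_0 = -4: -4/1
a_1 = 14: -55/14
a_2 = 3: -169/43
a_3 = 2: -393/100
a_4 = 2: -955/243

-955/243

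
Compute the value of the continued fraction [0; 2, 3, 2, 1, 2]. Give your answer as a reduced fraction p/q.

Use the convergent recurrence hₖ = aₖ·hₖ₋₁ + hₖ₋₂ (and likewise for the denominators kₖ):
a_0 = 0: 0/1
a_1 = 2: 1/2
a_2 = 3: 3/7
a_3 = 2: 7/16
a_4 = 1: 10/23
a_5 = 2: 27/62

27/62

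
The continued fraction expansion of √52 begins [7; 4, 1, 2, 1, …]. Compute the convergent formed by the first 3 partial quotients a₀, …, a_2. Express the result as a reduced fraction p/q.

Start with 1.
4 + 1/(1/1) = 4 + 1/1 = 5/1
7 + 1/(5/1) = 7 + 1/5 = 36/5

36/5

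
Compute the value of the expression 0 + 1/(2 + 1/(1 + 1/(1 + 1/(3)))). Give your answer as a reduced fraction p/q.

a_0 = 0: 0/1
a_1 = 2: 1/2
a_2 = 1: 1/3
a_3 = 1: 2/5
a_4 = 3: 7/18

7/18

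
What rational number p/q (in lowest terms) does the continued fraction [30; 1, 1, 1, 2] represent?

a_0 = 30: 30/1
a_1 = 1: 31/1
a_2 = 1: 61/2
a_3 = 1: 92/3
a_4 = 2: 245/8

245/8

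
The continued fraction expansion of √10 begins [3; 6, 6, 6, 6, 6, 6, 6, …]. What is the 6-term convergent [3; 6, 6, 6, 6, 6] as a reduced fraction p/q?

27379/8658

Start with 6.
6 + 1/(6/1) = 6 + 1/6 = 37/6
6 + 1/(37/6) = 6 + 6/37 = 228/37
6 + 1/(228/37) = 6 + 37/228 = 1405/228
6 + 1/(1405/228) = 6 + 228/1405 = 8658/1405
3 + 1/(8658/1405) = 3 + 1405/8658 = 27379/8658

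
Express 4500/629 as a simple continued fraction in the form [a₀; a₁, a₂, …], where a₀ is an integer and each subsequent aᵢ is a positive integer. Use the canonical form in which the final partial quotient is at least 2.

[7; 6, 2, 15, 1, 2]

Repeatedly divide and take the remainder:
⌊4500/629⌋ = 7, remainder 97
⌊629/97⌋ = 6, remainder 47
⌊97/47⌋ = 2, remainder 3
⌊47/3⌋ = 15, remainder 2
⌊3/2⌋ = 1, remainder 1
⌊2/1⌋ = 2, remainder 0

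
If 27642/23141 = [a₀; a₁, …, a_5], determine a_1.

5

⌊27642/23141⌋ = 1, remainder 4501
⌊23141/4501⌋ = 5, remainder 636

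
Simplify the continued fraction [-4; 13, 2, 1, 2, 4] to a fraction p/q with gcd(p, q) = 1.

Start with 4.
2 + 1/(4/1) = 2 + 1/4 = 9/4
1 + 1/(9/4) = 1 + 4/9 = 13/9
2 + 1/(13/9) = 2 + 9/13 = 35/13
13 + 1/(35/13) = 13 + 13/35 = 468/35
-4 + 1/(468/35) = -4 + 35/468 = -1837/468

-1837/468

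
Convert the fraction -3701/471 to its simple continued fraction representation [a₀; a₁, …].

[-8; 7, 33, 2]

-3701 = -8·471 + 67, so a_0 = -8
471 = 7·67 + 2, so a_1 = 7
67 = 33·2 + 1, so a_2 = 33
2 = 2·1 + 0, so a_3 = 2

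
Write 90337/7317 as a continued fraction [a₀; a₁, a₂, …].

Repeatedly divide and take the remainder:
90337 = 12·7317 + 2533, so a_0 = 12
7317 = 2·2533 + 2251, so a_1 = 2
2533 = 1·2251 + 282, so a_2 = 1
2251 = 7·282 + 277, so a_3 = 7
282 = 1·277 + 5, so a_4 = 1
277 = 55·5 + 2, so a_5 = 55
5 = 2·2 + 1, so a_6 = 2
2 = 2·1 + 0, so a_7 = 2

[12; 2, 1, 7, 1, 55, 2, 2]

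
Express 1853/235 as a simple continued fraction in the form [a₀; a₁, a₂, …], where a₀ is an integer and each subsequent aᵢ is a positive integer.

1853 = 7·235 + 208, so a_0 = 7
235 = 1·208 + 27, so a_1 = 1
208 = 7·27 + 19, so a_2 = 7
27 = 1·19 + 8, so a_3 = 1
19 = 2·8 + 3, so a_4 = 2
8 = 2·3 + 2, so a_5 = 2
3 = 1·2 + 1, so a_6 = 1
2 = 2·1 + 0, so a_7 = 2

[7; 1, 7, 1, 2, 2, 1, 2]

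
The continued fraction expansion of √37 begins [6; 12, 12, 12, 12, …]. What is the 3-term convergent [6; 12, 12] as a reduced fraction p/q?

Build up convergents one term at a time:
a_0 = 6: 6/1
a_1 = 12: 73/12
a_2 = 12: 882/145

882/145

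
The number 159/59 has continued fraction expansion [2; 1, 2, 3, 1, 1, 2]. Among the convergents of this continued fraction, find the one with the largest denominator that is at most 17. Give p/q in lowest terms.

35/13

List convergents until the denominator exceeds the bound:
a_0 = 2: 2/1  (≤ bound)
a_1 = 1: 3/1  (≤ bound)
a_2 = 2: 8/3  (≤ bound)
a_3 = 3: 27/10  (≤ bound)
a_4 = 1: 35/13  (≤ bound)
a_5 = 1: 62/23  (> 17, stop)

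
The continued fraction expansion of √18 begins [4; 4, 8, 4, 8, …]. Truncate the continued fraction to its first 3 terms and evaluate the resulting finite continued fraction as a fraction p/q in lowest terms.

Start with 8.
4 + 1/(8/1) = 4 + 1/8 = 33/8
4 + 1/(33/8) = 4 + 8/33 = 140/33

140/33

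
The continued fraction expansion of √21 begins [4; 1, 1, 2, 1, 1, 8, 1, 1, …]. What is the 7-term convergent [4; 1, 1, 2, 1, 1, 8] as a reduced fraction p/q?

a_0 = 4: 4/1
a_1 = 1: 5/1
a_2 = 1: 9/2
a_3 = 2: 23/5
a_4 = 1: 32/7
a_5 = 1: 55/12
a_6 = 8: 472/103

472/103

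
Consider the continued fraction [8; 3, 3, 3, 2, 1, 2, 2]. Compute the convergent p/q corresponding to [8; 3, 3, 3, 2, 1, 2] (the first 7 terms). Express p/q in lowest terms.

Work from the innermost term outward:
Start with 2.
1 + 1/(2/1) = 1 + 1/2 = 3/2
2 + 1/(3/2) = 2 + 2/3 = 8/3
3 + 1/(8/3) = 3 + 3/8 = 27/8
3 + 1/(27/8) = 3 + 8/27 = 89/27
3 + 1/(89/27) = 3 + 27/89 = 294/89
8 + 1/(294/89) = 8 + 89/294 = 2441/294

2441/294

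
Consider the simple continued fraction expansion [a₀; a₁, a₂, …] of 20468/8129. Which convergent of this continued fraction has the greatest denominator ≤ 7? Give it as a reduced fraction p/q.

a_0 = 2: 2/1  (≤ bound)
a_1 = 1: 3/1  (≤ bound)
a_2 = 1: 5/2  (≤ bound)
a_3 = 13: 68/27  (> 7, stop)

5/2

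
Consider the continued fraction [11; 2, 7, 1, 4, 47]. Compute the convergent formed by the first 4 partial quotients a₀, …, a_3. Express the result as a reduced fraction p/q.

Start with 1.
7 + 1/(1/1) = 7 + 1/1 = 8/1
2 + 1/(8/1) = 2 + 1/8 = 17/8
11 + 1/(17/8) = 11 + 8/17 = 195/17

195/17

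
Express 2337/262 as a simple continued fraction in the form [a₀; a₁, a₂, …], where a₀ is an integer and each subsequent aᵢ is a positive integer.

Repeatedly divide and take the remainder:
2337 = 8·262 + 241, so a_0 = 8
262 = 1·241 + 21, so a_1 = 1
241 = 11·21 + 10, so a_2 = 11
21 = 2·10 + 1, so a_3 = 2
10 = 10·1 + 0, so a_4 = 10

[8; 1, 11, 2, 10]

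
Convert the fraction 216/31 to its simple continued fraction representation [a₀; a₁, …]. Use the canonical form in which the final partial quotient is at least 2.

[6; 1, 30]

⌊216/31⌋ = 6, remainder 30
⌊31/30⌋ = 1, remainder 1
⌊30/1⌋ = 30, remainder 0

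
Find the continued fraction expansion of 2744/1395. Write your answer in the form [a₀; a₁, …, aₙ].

[1; 1, 29, 3, 15]

Repeatedly divide and take the remainder:
2744 ÷ 1395 → quotient 1, remainder 1349
1395 ÷ 1349 → quotient 1, remainder 46
1349 ÷ 46 → quotient 29, remainder 15
46 ÷ 15 → quotient 3, remainder 1
15 ÷ 1 → quotient 15, remainder 0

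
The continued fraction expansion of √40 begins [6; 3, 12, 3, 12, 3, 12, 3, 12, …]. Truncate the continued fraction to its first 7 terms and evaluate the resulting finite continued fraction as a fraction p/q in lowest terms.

337434/53353

Start with 12.
3 + 1/(12/1) = 3 + 1/12 = 37/12
12 + 1/(37/12) = 12 + 12/37 = 456/37
3 + 1/(456/37) = 3 + 37/456 = 1405/456
12 + 1/(1405/456) = 12 + 456/1405 = 17316/1405
3 + 1/(17316/1405) = 3 + 1405/17316 = 53353/17316
6 + 1/(53353/17316) = 6 + 17316/53353 = 337434/53353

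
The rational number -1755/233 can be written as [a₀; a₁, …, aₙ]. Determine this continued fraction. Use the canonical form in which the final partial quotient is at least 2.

⌊-1755/233⌋ = -8, remainder 109
⌊233/109⌋ = 2, remainder 15
⌊109/15⌋ = 7, remainder 4
⌊15/4⌋ = 3, remainder 3
⌊4/3⌋ = 1, remainder 1
⌊3/1⌋ = 3, remainder 0

[-8; 2, 7, 3, 1, 3]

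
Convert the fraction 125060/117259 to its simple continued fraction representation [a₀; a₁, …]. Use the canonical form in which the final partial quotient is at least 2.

[1; 15, 31, 1, 33, 1, 6]

125060 ÷ 117259 → quotient 1, remainder 7801
117259 ÷ 7801 → quotient 15, remainder 244
7801 ÷ 244 → quotient 31, remainder 237
244 ÷ 237 → quotient 1, remainder 7
237 ÷ 7 → quotient 33, remainder 6
7 ÷ 6 → quotient 1, remainder 1
6 ÷ 1 → quotient 6, remainder 0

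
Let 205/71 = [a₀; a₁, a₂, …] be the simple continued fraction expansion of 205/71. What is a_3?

205 ÷ 71 → quotient 2, remainder 63
71 ÷ 63 → quotient 1, remainder 8
63 ÷ 8 → quotient 7, remainder 7
8 ÷ 7 → quotient 1, remainder 1

1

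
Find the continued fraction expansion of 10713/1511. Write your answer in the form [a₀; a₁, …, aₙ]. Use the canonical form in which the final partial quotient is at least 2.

[7; 11, 9, 15]

Run the Euclidean algorithm, recording each quotient:
10713 = 7·1511 + 136, so a_0 = 7
1511 = 11·136 + 15, so a_1 = 11
136 = 9·15 + 1, so a_2 = 9
15 = 15·1 + 0, so a_3 = 15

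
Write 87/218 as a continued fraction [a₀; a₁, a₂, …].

[0; 2, 1, 1, 43]

Apply division with remainder until the remainder is 0:
⌊87/218⌋ = 0, remainder 87
⌊218/87⌋ = 2, remainder 44
⌊87/44⌋ = 1, remainder 43
⌊44/43⌋ = 1, remainder 1
⌊43/1⌋ = 43, remainder 0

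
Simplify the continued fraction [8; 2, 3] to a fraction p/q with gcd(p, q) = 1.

Build up convergents one term at a time:
a_0 = 8: 8/1
a_1 = 2: 17/2
a_2 = 3: 59/7

59/7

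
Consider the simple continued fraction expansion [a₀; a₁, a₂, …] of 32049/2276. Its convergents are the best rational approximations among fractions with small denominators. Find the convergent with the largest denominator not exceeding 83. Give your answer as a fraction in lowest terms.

521/37

List convergents until the denominator exceeds the bound:
a_0 = 14: 14/1  (≤ bound)
a_1 = 12: 169/12  (≤ bound)
a_2 = 3: 521/37  (≤ bound)
a_3 = 3: 1732/123  (> 83, stop)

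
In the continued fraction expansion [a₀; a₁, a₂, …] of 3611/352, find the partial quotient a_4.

1

3611 ÷ 352 → quotient 10, remainder 91
352 ÷ 91 → quotient 3, remainder 79
91 ÷ 79 → quotient 1, remainder 12
79 ÷ 12 → quotient 6, remainder 7
12 ÷ 7 → quotient 1, remainder 5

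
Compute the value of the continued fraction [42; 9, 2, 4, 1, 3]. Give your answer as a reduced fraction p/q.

a_0 = 42: 42/1
a_1 = 9: 379/9
a_2 = 2: 800/19
a_3 = 4: 3579/85
a_4 = 1: 4379/104
a_5 = 3: 16716/397

16716/397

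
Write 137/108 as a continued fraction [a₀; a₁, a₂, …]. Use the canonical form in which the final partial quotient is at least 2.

[1; 3, 1, 2, 1, 1, 1, 2]

Run the Euclidean algorithm, recording each quotient:
137 = 1·108 + 29, so a_0 = 1
108 = 3·29 + 21, so a_1 = 3
29 = 1·21 + 8, so a_2 = 1
21 = 2·8 + 5, so a_3 = 2
8 = 1·5 + 3, so a_4 = 1
5 = 1·3 + 2, so a_5 = 1
3 = 1·2 + 1, so a_6 = 1
2 = 2·1 + 0, so a_7 = 2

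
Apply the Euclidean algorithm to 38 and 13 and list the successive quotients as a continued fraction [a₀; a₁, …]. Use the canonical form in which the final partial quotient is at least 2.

[2; 1, 12]

Run the Euclidean algorithm, recording each quotient:
38 ÷ 13 → quotient 2, remainder 12
13 ÷ 12 → quotient 1, remainder 1
12 ÷ 1 → quotient 12, remainder 0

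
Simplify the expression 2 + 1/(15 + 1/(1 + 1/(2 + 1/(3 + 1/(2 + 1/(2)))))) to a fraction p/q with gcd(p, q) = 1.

Start with 2.
2 + 1/(2/1) = 2 + 1/2 = 5/2
3 + 1/(5/2) = 3 + 2/5 = 17/5
2 + 1/(17/5) = 2 + 5/17 = 39/17
1 + 1/(39/17) = 1 + 17/39 = 56/39
15 + 1/(56/39) = 15 + 39/56 = 879/56
2 + 1/(879/56) = 2 + 56/879 = 1814/879

1814/879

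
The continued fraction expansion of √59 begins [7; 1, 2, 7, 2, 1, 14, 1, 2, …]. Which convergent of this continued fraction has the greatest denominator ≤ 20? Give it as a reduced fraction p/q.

23/3

a_0 = 7: 7/1  (≤ bound)
a_1 = 1: 8/1  (≤ bound)
a_2 = 2: 23/3  (≤ bound)
a_3 = 7: 169/22  (> 20, stop)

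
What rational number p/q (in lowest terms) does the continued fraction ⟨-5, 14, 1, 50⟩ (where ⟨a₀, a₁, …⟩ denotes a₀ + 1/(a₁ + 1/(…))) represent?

Collapse the nested fraction from the inside out:
Start with 50.
1 + 1/(50/1) = 1 + 1/50 = 51/50
14 + 1/(51/50) = 14 + 50/51 = 764/51
-5 + 1/(764/51) = -5 + 51/764 = -3769/764

-3769/764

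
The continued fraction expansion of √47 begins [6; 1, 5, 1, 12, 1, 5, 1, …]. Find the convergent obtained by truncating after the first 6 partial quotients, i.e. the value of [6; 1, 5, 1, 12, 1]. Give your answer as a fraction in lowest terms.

Starting at the tail and folding back:
Start with 1.
12 + 1/(1/1) = 12 + 1/1 = 13/1
1 + 1/(13/1) = 1 + 1/13 = 14/13
5 + 1/(14/13) = 5 + 13/14 = 83/14
1 + 1/(83/14) = 1 + 14/83 = 97/83
6 + 1/(97/83) = 6 + 83/97 = 665/97

665/97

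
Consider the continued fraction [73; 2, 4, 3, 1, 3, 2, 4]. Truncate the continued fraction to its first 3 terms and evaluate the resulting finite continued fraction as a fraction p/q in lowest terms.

Start with 4.
2 + 1/(4/1) = 2 + 1/4 = 9/4
73 + 1/(9/4) = 73 + 4/9 = 661/9

661/9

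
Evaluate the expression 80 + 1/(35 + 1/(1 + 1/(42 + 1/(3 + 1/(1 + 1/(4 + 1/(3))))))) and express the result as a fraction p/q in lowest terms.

Start with 3.
4 + 1/(3/1) = 4 + 1/3 = 13/3
1 + 1/(13/3) = 1 + 3/13 = 16/13
3 + 1/(16/13) = 3 + 13/16 = 61/16
42 + 1/(61/16) = 42 + 16/61 = 2578/61
1 + 1/(2578/61) = 1 + 61/2578 = 2639/2578
35 + 1/(2639/2578) = 35 + 2578/2639 = 94943/2639
80 + 1/(94943/2639) = 80 + 2639/94943 = 7598079/94943

7598079/94943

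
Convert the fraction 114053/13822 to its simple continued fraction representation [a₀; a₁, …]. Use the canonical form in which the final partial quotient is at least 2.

114053 = 8·13822 + 3477, so a_0 = 8
13822 = 3·3477 + 3391, so a_1 = 3
3477 = 1·3391 + 86, so a_2 = 1
3391 = 39·86 + 37, so a_3 = 39
86 = 2·37 + 12, so a_4 = 2
37 = 3·12 + 1, so a_5 = 3
12 = 12·1 + 0, so a_6 = 12

[8; 3, 1, 39, 2, 3, 12]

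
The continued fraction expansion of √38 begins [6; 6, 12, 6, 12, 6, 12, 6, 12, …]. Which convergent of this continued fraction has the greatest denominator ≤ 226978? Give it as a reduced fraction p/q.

a_0 = 6: 6/1  (≤ bound)
a_1 = 6: 37/6  (≤ bound)
a_2 = 12: 450/73  (≤ bound)
a_3 = 6: 2737/444  (≤ bound)
a_4 = 12: 33294/5401  (≤ bound)
a_5 = 6: 202501/32850  (≤ bound)
a_6 = 12: 2463306/399601  (> 226978, stop)

202501/32850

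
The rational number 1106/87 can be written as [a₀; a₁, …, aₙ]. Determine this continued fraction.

[12; 1, 2, 2, 12]

1106 = 12·87 + 62, so a_0 = 12
87 = 1·62 + 25, so a_1 = 1
62 = 2·25 + 12, so a_2 = 2
25 = 2·12 + 1, so a_3 = 2
12 = 12·1 + 0, so a_4 = 12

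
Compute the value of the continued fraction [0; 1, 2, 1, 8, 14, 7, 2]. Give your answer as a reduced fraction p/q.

Collapse the nested fraction from the inside out:
Start with 2.
7 + 1/(2/1) = 7 + 1/2 = 15/2
14 + 1/(15/2) = 14 + 2/15 = 212/15
8 + 1/(212/15) = 8 + 15/212 = 1711/212
1 + 1/(1711/212) = 1 + 212/1711 = 1923/1711
2 + 1/(1923/1711) = 2 + 1711/1923 = 5557/1923
1 + 1/(5557/1923) = 1 + 1923/5557 = 7480/5557
0 + 1/(7480/5557) = 0 + 5557/7480 = 5557/7480

5557/7480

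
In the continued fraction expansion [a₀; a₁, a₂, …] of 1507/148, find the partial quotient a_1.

5

⌊1507/148⌋ = 10, remainder 27
⌊148/27⌋ = 5, remainder 13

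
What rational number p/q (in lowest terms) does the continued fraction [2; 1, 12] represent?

38/13

Collapse the nested fraction from the inside out:
Start with 12.
1 + 1/(12/1) = 1 + 1/12 = 13/12
2 + 1/(13/12) = 2 + 12/13 = 38/13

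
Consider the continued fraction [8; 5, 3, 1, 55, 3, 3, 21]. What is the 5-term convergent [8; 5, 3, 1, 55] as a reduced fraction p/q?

Use the convergent recurrence hₖ = aₖ·hₖ₋₁ + hₖ₋₂ (and likewise for the denominators kₖ):
a_0 = 8: 8/1
a_1 = 5: 41/5
a_2 = 3: 131/16
a_3 = 1: 172/21
a_4 = 55: 9591/1171

9591/1171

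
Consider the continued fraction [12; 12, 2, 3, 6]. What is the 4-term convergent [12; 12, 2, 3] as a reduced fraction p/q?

1051/87

a_0 = 12: 12/1
a_1 = 12: 145/12
a_2 = 2: 302/25
a_3 = 3: 1051/87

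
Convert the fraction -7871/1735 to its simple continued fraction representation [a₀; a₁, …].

Apply division with remainder until the remainder is 0:
-7871 ÷ 1735 → quotient -5, remainder 804
1735 ÷ 804 → quotient 2, remainder 127
804 ÷ 127 → quotient 6, remainder 42
127 ÷ 42 → quotient 3, remainder 1
42 ÷ 1 → quotient 42, remainder 0

[-5; 2, 6, 3, 42]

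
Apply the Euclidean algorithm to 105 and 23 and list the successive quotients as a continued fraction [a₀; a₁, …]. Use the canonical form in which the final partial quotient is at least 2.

Run the Euclidean algorithm, recording each quotient:
105 ÷ 23 → quotient 4, remainder 13
23 ÷ 13 → quotient 1, remainder 10
13 ÷ 10 → quotient 1, remainder 3
10 ÷ 3 → quotient 3, remainder 1
3 ÷ 1 → quotient 3, remainder 0

[4; 1, 1, 3, 3]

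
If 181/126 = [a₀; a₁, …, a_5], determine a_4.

3

Run the Euclidean algorithm, recording each quotient:
⌊181/126⌋ = 1, remainder 55
⌊126/55⌋ = 2, remainder 16
⌊55/16⌋ = 3, remainder 7
⌊16/7⌋ = 2, remainder 2
⌊7/2⌋ = 3, remainder 1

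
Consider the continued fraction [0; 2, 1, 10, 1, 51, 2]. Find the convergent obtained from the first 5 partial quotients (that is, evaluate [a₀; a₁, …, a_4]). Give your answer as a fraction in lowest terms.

Compute successive convergents:
a_0 = 0: 0/1
a_1 = 2: 1/2
a_2 = 1: 1/3
a_3 = 10: 11/32
a_4 = 1: 12/35

12/35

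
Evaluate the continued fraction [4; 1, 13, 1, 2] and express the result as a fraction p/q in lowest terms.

Start with 2.
1 + 1/(2/1) = 1 + 1/2 = 3/2
13 + 1/(3/2) = 13 + 2/3 = 41/3
1 + 1/(41/3) = 1 + 3/41 = 44/41
4 + 1/(44/41) = 4 + 41/44 = 217/44

217/44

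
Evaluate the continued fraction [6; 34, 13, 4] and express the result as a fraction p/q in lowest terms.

10889/1806

a_0 = 6: 6/1
a_1 = 34: 205/34
a_2 = 13: 2671/443
a_3 = 4: 10889/1806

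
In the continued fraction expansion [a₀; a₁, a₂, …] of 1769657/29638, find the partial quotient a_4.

3

1769657 = 59·29638 + 21015, so a_0 = 59
29638 = 1·21015 + 8623, so a_1 = 1
21015 = 2·8623 + 3769, so a_2 = 2
8623 = 2·3769 + 1085, so a_3 = 2
3769 = 3·1085 + 514, so a_4 = 3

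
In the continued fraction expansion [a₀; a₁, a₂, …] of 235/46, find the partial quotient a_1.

9

235 = 5·46 + 5, so a_0 = 5
46 = 9·5 + 1, so a_1 = 9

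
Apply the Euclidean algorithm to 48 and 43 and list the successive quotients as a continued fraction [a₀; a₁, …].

⌊48/43⌋ = 1, remainder 5
⌊43/5⌋ = 8, remainder 3
⌊5/3⌋ = 1, remainder 2
⌊3/2⌋ = 1, remainder 1
⌊2/1⌋ = 2, remainder 0

[1; 8, 1, 1, 2]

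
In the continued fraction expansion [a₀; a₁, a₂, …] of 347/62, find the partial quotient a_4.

347 ÷ 62 → quotient 5, remainder 37
62 ÷ 37 → quotient 1, remainder 25
37 ÷ 25 → quotient 1, remainder 12
25 ÷ 12 → quotient 2, remainder 1
12 ÷ 1 → quotient 12, remainder 0

12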